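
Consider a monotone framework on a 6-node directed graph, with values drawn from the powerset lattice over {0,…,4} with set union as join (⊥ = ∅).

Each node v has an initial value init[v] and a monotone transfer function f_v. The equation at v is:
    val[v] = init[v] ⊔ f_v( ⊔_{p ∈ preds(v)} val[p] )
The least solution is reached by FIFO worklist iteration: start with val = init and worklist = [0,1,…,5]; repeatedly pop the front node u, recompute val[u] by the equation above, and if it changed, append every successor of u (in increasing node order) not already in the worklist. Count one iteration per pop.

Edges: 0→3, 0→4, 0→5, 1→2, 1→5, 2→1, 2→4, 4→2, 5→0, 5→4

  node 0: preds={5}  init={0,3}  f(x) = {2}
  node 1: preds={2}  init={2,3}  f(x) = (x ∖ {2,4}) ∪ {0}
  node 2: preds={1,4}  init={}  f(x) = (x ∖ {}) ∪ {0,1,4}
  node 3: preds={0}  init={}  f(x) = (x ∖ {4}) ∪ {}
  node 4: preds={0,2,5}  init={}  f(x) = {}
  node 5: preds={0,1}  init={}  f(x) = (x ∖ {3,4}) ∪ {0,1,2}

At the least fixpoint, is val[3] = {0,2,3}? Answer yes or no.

yes

Worklist (11 pops):
  #1 pop 0: in={} → {0,2,3} (was {0,3}); enqueue []
  #2 pop 1: in={} → {0,2,3} (was {2,3}); enqueue []
  #3 pop 2: in={0,2,3} → {0,1,2,3,4} (was {}); enqueue [1]
  #4 pop 3: in={0,2,3} → {0,2,3} (was {}); enqueue []
  #5 pop 4: in={0,1,2,3,4} → {} (no change)
  #6 pop 5: in={0,2,3} → {0,1,2} (was {}); enqueue [0,4]
  #7 pop 1: in={0,1,2,3,4} → {0,1,2,3} (was {0,2,3}); enqueue [2,5]
  #8 pop 0: in={0,1,2} → {0,2,3} (no change)
  #9 pop 4: in={0,1,2,3,4} → {} (no change)
  #10 pop 2: in={0,1,2,3} → {0,1,2,3,4} (no change)
  #11 pop 5: in={0,1,2,3} → {0,1,2} (no change)

Fixpoint:
  val[0] = {0,2,3}
  val[1] = {0,1,2,3}
  val[2] = {0,1,2,3,4}
  val[3] = {0,2,3}
  val[4] = {}
  val[5] = {0,1,2}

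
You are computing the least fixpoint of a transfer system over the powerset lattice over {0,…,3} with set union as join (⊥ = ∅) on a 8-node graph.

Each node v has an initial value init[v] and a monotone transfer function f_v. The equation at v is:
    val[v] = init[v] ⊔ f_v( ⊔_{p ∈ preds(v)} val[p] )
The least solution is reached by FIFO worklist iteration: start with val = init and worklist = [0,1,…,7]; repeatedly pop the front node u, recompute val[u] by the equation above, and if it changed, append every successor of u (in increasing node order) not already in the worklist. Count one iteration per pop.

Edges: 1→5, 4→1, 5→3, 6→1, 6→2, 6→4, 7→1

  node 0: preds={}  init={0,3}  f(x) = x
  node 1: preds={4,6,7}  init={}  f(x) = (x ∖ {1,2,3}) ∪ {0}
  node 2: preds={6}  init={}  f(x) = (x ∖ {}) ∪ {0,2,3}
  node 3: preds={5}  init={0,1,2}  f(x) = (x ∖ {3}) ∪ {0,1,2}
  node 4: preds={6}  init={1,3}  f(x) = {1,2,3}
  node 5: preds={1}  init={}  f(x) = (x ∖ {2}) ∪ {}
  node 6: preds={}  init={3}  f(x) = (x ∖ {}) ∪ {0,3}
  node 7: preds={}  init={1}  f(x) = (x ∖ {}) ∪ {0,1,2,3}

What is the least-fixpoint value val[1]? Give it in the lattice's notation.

Iteration log — 12 steps:
  step 1. node 0  ⊔preds={}  new={0,3}  stable
  step 2. node 1  ⊔preds={1,3}  new={0}  old={}  +wl: 
  step 3. node 2  ⊔preds={3}  new={0,2,3}  old={}  +wl: 
  step 4. node 3  ⊔preds={}  new={0,1,2}  stable
  step 5. node 4  ⊔preds={3}  new={1,2,3}  old={1,3}  +wl: 1
  step 6. node 5  ⊔preds={0}  new={0}  old={}  +wl: 3
  step 7. node 6  ⊔preds={}  new={0,3}  old={3}  +wl: 2,4
  step 8. node 7  ⊔preds={}  new={0,1,2,3}  old={1}  +wl: 
  step 9. node 1  ⊔preds={0,1,2,3}  new={0}  stable
  step 10. node 3  ⊔preds={0}  new={0,1,2}  stable
  step 11. node 2  ⊔preds={0,3}  new={0,2,3}  stable
  step 12. node 4  ⊔preds={0,3}  new={1,2,3}  stable

Least fixpoint reached:
  node 0: {0,3}
  node 1: {0}
  node 2: {0,2,3}
  node 3: {0,1,2}
  node 4: {1,2,3}
  node 5: {0}
  node 6: {0,3}
  node 7: {0,1,2,3}

{0}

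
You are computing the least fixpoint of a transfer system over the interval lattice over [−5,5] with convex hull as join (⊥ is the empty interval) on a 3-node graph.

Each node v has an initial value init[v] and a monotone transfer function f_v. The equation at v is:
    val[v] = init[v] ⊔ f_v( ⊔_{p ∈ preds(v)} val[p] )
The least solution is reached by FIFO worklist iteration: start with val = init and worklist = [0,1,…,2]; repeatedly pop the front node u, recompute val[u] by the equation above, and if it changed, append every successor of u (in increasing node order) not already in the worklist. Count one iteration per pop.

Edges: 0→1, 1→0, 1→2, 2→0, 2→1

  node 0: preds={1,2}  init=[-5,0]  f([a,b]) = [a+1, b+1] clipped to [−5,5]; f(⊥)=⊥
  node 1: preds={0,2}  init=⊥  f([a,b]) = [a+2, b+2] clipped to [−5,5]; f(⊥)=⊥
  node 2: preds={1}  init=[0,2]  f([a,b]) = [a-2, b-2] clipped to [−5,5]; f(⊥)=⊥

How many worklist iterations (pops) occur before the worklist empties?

Iteration log — 5 steps:
  step 1. node 0  ⊔preds=[0,2]  new=[-5,3]  old=[-5,0]  +wl: 
  step 2. node 1  ⊔preds=[-5,3]  new=[-3,5]  old=⊥  +wl: 0
  step 3. node 2  ⊔preds=[-3,5]  new=[-5,3]  old=[0,2]  +wl: 1
  step 4. node 0  ⊔preds=[-5,5]  new=[-5,5]  old=[-5,3]  +wl: 
  step 5. node 1  ⊔preds=[-5,5]  new=[-3,5]  stable

Least fixpoint reached:
  node 0: [-5,5]
  node 1: [-3,5]
  node 2: [-5,3]

5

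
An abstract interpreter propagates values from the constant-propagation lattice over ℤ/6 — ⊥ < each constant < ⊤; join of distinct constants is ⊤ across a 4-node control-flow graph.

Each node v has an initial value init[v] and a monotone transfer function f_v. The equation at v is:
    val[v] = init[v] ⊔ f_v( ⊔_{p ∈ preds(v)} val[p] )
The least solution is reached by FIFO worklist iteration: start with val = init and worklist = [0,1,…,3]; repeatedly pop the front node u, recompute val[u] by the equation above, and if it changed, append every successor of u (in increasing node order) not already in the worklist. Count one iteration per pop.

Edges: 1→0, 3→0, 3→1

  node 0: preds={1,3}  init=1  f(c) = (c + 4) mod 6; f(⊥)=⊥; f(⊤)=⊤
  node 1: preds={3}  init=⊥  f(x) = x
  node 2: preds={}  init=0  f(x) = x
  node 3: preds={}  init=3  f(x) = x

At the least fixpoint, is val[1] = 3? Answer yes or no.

Iteration log — 5 steps:
  step 1. node 0  ⊔preds=3  new=1  stable
  step 2. node 1  ⊔preds=3  new=3  old=⊥  +wl: 0
  step 3. node 2  ⊔preds=⊥  new=0  stable
  step 4. node 3  ⊔preds=⊥  new=3  stable
  step 5. node 0  ⊔preds=3  new=1  stable

Least fixpoint reached:
  node 0: 1
  node 1: 3
  node 2: 0
  node 3: 3

yes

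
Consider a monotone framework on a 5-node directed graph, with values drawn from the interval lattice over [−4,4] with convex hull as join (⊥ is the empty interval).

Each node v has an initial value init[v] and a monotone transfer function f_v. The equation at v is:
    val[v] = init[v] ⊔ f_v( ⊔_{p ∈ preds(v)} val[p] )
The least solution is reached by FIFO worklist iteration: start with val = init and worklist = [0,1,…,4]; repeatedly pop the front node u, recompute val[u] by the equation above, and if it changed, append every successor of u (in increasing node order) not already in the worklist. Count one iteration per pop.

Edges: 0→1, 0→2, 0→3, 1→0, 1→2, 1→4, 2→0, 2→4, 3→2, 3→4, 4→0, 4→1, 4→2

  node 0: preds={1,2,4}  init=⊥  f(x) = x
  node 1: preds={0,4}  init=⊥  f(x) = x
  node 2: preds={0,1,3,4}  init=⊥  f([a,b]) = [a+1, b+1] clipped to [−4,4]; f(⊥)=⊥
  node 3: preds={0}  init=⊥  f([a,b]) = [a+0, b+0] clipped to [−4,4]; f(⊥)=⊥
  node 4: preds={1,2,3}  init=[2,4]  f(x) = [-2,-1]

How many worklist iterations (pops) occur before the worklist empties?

12

Iteration log — 12 steps:
  step 1. node 0  ⊔preds=[2,4]  new=[2,4]  old=⊥  +wl: 
  step 2. node 1  ⊔preds=[2,4]  new=[2,4]  old=⊥  +wl: 0
  step 3. node 2  ⊔preds=[2,4]  new=[3,4]  old=⊥  +wl: 
  step 4. node 3  ⊔preds=[2,4]  new=[2,4]  old=⊥  +wl: 2
  step 5. node 4  ⊔preds=[2,4]  new=[-2,4]  old=[2,4]  +wl: 1
  step 6. node 0  ⊔preds=[-2,4]  new=[-2,4]  old=[2,4]  +wl: 3
  step 7. node 2  ⊔preds=[-2,4]  new=[-1,4]  old=[3,4]  +wl: 0,4
  step 8. node 1  ⊔preds=[-2,4]  new=[-2,4]  old=[2,4]  +wl: 2
  step 9. node 3  ⊔preds=[-2,4]  new=[-2,4]  old=[2,4]  +wl: 
  step 10. node 0  ⊔preds=[-2,4]  new=[-2,4]  stable
  step 11. node 4  ⊔preds=[-2,4]  new=[-2,4]  stable
  step 12. node 2  ⊔preds=[-2,4]  new=[-1,4]  stable

Least fixpoint reached:
  node 0: [-2,4]
  node 1: [-2,4]
  node 2: [-1,4]
  node 3: [-2,4]
  node 4: [-2,4]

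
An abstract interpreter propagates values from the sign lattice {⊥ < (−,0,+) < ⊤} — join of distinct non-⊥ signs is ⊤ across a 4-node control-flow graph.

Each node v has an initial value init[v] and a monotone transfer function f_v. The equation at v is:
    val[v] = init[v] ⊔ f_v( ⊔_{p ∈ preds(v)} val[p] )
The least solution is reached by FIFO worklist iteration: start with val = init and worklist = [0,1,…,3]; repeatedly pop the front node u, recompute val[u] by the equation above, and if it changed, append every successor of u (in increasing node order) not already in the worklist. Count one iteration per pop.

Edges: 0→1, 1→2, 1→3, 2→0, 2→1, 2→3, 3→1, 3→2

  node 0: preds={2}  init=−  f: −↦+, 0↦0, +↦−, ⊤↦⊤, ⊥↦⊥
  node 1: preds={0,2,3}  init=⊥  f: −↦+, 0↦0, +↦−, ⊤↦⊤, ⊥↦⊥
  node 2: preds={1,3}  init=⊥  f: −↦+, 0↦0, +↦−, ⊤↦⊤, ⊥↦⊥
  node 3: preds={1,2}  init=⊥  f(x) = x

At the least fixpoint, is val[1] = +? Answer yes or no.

Iteration log — 10 steps:
  step 1. node 0  ⊔preds=⊥  new=−  stable
  step 2. node 1  ⊔preds=−  new=+  old=⊥  +wl: 
  step 3. node 2  ⊔preds=+  new=−  old=⊥  +wl: 0,1
  step 4. node 3  ⊔preds=⊤  new=⊤  old=⊥  +wl: 2
  step 5. node 0  ⊔preds=−  new=⊤  old=−  +wl: 
  step 6. node 1  ⊔preds=⊤  new=⊤  old=+  +wl: 3
  step 7. node 2  ⊔preds=⊤  new=⊤  old=−  +wl: 0,1
  step 8. node 3  ⊔preds=⊤  new=⊤  stable
  step 9. node 0  ⊔preds=⊤  new=⊤  stable
  step 10. node 1  ⊔preds=⊤  new=⊤  stable

Least fixpoint reached:
  node 0: ⊤
  node 1: ⊤
  node 2: ⊤
  node 3: ⊤

no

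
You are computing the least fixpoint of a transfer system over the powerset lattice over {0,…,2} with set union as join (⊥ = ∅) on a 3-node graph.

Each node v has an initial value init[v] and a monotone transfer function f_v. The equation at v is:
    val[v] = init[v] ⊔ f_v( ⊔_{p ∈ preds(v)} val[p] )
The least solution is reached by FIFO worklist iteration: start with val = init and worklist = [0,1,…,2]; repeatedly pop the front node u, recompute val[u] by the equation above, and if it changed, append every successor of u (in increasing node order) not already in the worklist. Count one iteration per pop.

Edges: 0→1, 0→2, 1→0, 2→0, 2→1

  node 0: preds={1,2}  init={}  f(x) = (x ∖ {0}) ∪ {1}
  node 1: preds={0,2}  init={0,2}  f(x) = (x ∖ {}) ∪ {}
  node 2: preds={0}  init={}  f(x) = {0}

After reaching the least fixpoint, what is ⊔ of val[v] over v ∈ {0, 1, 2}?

{0,1,2}

Trace (5 dequeues):
  [1] u=0 | in {0,2} | out {1,2} | prev {} | push {}
  [2] u=1 | in {1,2} | out {0,1,2} | prev {0,2} | push {0}
  [3] u=2 | in {1,2} | out {0} | prev {} | push {1}
  [4] u=0 | in {0,1,2} | out {1,2} | ==
  [5] u=1 | in {0,1,2} | out {0,1,2} | ==

Converged values:
  [0] {1,2}
  [1] {0,1,2}
  [2] {0}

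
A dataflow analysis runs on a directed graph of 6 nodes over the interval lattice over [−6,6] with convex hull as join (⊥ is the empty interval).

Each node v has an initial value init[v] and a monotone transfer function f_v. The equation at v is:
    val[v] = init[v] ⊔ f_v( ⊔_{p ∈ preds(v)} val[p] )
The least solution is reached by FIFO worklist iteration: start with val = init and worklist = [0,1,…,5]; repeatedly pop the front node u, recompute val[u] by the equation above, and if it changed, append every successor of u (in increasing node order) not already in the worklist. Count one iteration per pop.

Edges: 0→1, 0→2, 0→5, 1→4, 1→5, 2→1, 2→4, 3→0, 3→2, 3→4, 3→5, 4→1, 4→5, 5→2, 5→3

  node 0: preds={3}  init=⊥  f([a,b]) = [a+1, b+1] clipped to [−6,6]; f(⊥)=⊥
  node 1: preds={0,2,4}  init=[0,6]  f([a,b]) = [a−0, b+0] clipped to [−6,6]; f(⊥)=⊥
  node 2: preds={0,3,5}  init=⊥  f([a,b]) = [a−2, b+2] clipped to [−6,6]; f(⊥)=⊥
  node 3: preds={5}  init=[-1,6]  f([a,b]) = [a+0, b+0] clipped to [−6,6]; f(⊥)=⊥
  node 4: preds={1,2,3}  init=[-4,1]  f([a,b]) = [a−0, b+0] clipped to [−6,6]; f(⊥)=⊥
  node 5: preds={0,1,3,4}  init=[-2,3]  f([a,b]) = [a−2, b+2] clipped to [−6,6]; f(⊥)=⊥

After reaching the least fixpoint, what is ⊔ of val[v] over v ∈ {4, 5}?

[-6,6]

Worklist (17 pops):
  #1 pop 0: in=[-1,6] → [0,6] (was ⊥); enqueue []
  #2 pop 1: in=[-4,6] → [-4,6] (was [0,6]); enqueue []
  #3 pop 2: in=[-2,6] → [-4,6] (was ⊥); enqueue [1]
  #4 pop 3: in=[-2,3] → [-2,6] (was [-1,6]); enqueue [0,2]
  #5 pop 4: in=[-4,6] → [-4,6] (was [-4,1]); enqueue []
  #6 pop 5: in=[-4,6] → [-6,6] (was [-2,3]); enqueue [3]
  #7 pop 1: in=[-4,6] → [-4,6] (no change)
  #8 pop 0: in=[-2,6] → [-1,6] (was [0,6]); enqueue [1,5]
  #9 pop 2: in=[-6,6] → [-6,6] (was [-4,6]); enqueue [4]
  #10 pop 3: in=[-6,6] → [-6,6] (was [-2,6]); enqueue [0,2]
  #11 pop 1: in=[-6,6] → [-6,6] (was [-4,6]); enqueue []
  #12 pop 5: in=[-6,6] → [-6,6] (no change)
  #13 pop 4: in=[-6,6] → [-6,6] (was [-4,6]); enqueue [1,5]
  #14 pop 0: in=[-6,6] → [-5,6] (was [-1,6]); enqueue []
  #15 pop 2: in=[-6,6] → [-6,6] (no change)
  #16 pop 1: in=[-6,6] → [-6,6] (no change)
  #17 pop 5: in=[-6,6] → [-6,6] (no change)

Fixpoint:
  val[0] = [-5,6]
  val[1] = [-6,6]
  val[2] = [-6,6]
  val[3] = [-6,6]
  val[4] = [-6,6]
  val[5] = [-6,6]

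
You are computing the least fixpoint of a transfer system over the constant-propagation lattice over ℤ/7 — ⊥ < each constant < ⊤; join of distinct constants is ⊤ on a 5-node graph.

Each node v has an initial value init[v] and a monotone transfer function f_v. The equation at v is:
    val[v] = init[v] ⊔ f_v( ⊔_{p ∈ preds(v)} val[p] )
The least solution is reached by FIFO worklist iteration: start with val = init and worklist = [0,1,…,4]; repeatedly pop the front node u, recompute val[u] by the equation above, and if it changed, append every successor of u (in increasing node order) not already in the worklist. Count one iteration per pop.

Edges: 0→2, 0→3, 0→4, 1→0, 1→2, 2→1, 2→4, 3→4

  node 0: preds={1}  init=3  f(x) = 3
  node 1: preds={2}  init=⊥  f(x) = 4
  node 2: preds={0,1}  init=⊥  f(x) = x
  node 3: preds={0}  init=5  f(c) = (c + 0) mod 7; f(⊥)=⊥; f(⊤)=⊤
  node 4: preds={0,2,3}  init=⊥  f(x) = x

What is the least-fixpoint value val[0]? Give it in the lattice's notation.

Iteration log — 7 steps:
  step 1. node 0  ⊔preds=⊥  new=3  stable
  step 2. node 1  ⊔preds=⊥  new=4  old=⊥  +wl: 0
  step 3. node 2  ⊔preds=⊤  new=⊤  old=⊥  +wl: 1
  step 4. node 3  ⊔preds=3  new=⊤  old=5  +wl: 
  step 5. node 4  ⊔preds=⊤  new=⊤  old=⊥  +wl: 
  step 6. node 0  ⊔preds=4  new=3  stable
  step 7. node 1  ⊔preds=⊤  new=4  stable

Least fixpoint reached:
  node 0: 3
  node 1: 4
  node 2: ⊤
  node 3: ⊤
  node 4: ⊤

3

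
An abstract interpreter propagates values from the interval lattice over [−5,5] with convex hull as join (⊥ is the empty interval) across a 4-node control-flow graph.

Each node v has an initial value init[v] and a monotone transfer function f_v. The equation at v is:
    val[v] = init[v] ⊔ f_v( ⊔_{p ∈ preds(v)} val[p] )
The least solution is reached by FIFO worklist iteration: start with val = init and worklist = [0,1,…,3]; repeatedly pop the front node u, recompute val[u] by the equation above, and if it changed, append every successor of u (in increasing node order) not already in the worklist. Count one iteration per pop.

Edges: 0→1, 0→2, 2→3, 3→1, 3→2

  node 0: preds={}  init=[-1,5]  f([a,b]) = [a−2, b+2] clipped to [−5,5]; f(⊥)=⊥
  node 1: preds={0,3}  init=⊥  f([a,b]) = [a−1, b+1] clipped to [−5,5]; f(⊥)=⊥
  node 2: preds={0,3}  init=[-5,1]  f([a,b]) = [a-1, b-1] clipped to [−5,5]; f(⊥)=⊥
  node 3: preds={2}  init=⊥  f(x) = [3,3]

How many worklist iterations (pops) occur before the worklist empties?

6

Trace (6 dequeues):
  [1] u=0 | in ⊥ | out [-1,5] | ==
  [2] u=1 | in [-1,5] | out [-2,5] | prev ⊥ | push {}
  [3] u=2 | in [-1,5] | out [-5,4] | prev [-5,1] | push {}
  [4] u=3 | in [-5,4] | out [3,3] | prev ⊥ | push {1,2}
  [5] u=1 | in [-1,5] | out [-2,5] | ==
  [6] u=2 | in [-1,5] | out [-5,4] | ==

Converged values:
  [0] [-1,5]
  [1] [-2,5]
  [2] [-5,4]
  [3] [3,3]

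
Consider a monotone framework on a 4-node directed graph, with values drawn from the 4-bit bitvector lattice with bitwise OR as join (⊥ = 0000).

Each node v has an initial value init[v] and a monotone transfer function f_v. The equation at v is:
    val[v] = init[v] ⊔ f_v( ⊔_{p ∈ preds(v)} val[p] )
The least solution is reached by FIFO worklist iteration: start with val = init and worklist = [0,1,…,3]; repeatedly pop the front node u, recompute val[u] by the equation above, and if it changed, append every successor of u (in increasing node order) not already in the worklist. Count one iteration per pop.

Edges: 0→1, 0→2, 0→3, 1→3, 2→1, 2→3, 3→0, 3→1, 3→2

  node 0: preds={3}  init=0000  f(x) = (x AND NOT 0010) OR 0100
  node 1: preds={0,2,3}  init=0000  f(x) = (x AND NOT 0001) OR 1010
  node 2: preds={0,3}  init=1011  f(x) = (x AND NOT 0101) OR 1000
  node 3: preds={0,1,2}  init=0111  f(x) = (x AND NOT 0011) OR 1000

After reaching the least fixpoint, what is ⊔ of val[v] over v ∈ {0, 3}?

1111

Trace (8 dequeues):
  [1] u=0 | in 0111 | out 0101 | prev 0000 | push {}
  [2] u=1 | in 1111 | out 1110 | prev 0000 | push {}
  [3] u=2 | in 0111 | out 1011 | ==
  [4] u=3 | in 1111 | out 1111 | prev 0111 | push {0,1,2}
  [5] u=0 | in 1111 | out 1101 | prev 0101 | push {3}
  [6] u=1 | in 1111 | out 1110 | ==
  [7] u=2 | in 1111 | out 1011 | ==
  [8] u=3 | in 1111 | out 1111 | ==

Converged values:
  [0] 1101
  [1] 1110
  [2] 1011
  [3] 1111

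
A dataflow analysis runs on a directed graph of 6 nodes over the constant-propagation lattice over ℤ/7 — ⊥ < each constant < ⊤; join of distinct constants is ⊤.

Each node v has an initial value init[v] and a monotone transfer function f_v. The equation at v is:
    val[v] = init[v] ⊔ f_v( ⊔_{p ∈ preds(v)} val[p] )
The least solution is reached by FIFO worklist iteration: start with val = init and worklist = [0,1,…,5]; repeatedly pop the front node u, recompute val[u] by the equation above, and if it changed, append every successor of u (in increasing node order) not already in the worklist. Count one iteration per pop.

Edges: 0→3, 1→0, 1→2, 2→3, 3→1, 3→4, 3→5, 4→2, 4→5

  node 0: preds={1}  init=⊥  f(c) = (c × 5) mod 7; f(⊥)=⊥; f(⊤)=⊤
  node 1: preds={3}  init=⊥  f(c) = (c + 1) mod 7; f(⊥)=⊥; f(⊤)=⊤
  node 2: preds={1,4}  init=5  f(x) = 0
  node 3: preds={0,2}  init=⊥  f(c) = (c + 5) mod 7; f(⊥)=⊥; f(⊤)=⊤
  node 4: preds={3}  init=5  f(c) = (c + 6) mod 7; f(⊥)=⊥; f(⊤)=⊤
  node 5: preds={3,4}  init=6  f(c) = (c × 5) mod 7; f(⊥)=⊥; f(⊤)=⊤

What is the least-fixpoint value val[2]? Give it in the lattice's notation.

Worklist (10 pops):
  #1 pop 0: in=⊥ → ⊥ (no change)
  #2 pop 1: in=⊥ → ⊥ (no change)
  #3 pop 2: in=5 → ⊤ (was 5); enqueue []
  #4 pop 3: in=⊤ → ⊤ (was ⊥); enqueue [1]
  #5 pop 4: in=⊤ → ⊤ (was 5); enqueue [2]
  #6 pop 5: in=⊤ → ⊤ (was 6); enqueue []
  #7 pop 1: in=⊤ → ⊤ (was ⊥); enqueue [0]
  #8 pop 2: in=⊤ → ⊤ (no change)
  #9 pop 0: in=⊤ → ⊤ (was ⊥); enqueue [3]
  #10 pop 3: in=⊤ → ⊤ (no change)

Fixpoint:
  val[0] = ⊤
  val[1] = ⊤
  val[2] = ⊤
  val[3] = ⊤
  val[4] = ⊤
  val[5] = ⊤

⊤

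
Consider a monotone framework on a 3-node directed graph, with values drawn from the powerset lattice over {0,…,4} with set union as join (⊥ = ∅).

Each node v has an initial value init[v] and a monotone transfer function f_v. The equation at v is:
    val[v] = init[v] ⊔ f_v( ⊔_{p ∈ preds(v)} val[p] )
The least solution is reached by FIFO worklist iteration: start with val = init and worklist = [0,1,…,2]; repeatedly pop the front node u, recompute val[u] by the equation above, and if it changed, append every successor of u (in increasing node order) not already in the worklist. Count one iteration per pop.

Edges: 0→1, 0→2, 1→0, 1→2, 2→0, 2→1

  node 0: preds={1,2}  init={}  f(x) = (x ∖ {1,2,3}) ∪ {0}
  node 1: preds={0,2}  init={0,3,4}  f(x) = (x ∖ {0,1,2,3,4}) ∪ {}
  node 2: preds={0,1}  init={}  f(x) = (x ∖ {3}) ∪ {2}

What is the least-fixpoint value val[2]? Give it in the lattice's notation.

Worklist (5 pops):
  #1 pop 0: in={0,3,4} → {0,4} (was {}); enqueue []
  #2 pop 1: in={0,4} → {0,3,4} (no change)
  #3 pop 2: in={0,3,4} → {0,2,4} (was {}); enqueue [0,1]
  #4 pop 0: in={0,2,3,4} → {0,4} (no change)
  #5 pop 1: in={0,2,4} → {0,3,4} (no change)

Fixpoint:
  val[0] = {0,4}
  val[1] = {0,3,4}
  val[2] = {0,2,4}

{0,2,4}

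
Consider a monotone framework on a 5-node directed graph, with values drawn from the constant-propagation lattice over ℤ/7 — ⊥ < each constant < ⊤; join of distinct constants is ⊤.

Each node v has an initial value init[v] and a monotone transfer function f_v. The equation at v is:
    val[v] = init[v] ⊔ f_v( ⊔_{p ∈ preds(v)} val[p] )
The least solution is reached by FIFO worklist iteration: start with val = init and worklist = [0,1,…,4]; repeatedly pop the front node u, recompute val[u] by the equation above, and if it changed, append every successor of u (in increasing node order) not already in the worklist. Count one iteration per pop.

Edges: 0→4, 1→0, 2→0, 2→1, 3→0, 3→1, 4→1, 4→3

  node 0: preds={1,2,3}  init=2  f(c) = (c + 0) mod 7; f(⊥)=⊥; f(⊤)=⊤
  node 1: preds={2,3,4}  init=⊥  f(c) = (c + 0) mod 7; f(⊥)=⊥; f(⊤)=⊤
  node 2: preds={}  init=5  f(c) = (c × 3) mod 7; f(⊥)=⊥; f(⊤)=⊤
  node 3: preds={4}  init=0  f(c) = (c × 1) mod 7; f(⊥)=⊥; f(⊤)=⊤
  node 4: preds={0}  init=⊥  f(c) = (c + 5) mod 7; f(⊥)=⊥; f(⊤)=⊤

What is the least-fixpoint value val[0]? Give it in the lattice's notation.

Worklist (10 pops):
  #1 pop 0: in=⊤ → ⊤ (was 2); enqueue []
  #2 pop 1: in=⊤ → ⊤ (was ⊥); enqueue [0]
  #3 pop 2: in=⊥ → 5 (no change)
  #4 pop 3: in=⊥ → 0 (no change)
  #5 pop 4: in=⊤ → ⊤ (was ⊥); enqueue [1,3]
  #6 pop 0: in=⊤ → ⊤ (no change)
  #7 pop 1: in=⊤ → ⊤ (no change)
  #8 pop 3: in=⊤ → ⊤ (was 0); enqueue [0,1]
  #9 pop 0: in=⊤ → ⊤ (no change)
  #10 pop 1: in=⊤ → ⊤ (no change)

Fixpoint:
  val[0] = ⊤
  val[1] = ⊤
  val[2] = 5
  val[3] = ⊤
  val[4] = ⊤

⊤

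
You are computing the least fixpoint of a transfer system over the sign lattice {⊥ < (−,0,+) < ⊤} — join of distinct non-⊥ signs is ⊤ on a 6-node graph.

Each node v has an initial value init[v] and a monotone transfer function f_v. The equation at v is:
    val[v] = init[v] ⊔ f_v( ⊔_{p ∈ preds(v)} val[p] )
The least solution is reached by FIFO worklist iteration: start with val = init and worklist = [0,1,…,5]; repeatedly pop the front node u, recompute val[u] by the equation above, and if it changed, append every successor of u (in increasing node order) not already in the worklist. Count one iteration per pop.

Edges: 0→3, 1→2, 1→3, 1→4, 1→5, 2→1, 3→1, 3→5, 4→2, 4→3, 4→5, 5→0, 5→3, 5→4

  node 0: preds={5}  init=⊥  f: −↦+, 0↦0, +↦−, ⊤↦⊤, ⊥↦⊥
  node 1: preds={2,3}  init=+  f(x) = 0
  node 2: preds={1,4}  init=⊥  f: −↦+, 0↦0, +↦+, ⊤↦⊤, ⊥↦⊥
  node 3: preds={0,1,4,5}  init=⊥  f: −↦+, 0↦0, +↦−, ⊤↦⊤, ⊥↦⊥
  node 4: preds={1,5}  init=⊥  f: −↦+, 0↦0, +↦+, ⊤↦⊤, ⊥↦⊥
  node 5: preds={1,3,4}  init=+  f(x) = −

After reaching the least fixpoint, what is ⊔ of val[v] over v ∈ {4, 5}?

⊤

Iteration log — 12 steps:
  step 1. node 0  ⊔preds=+  new=−  old=⊥  +wl: 
  step 2. node 1  ⊔preds=⊥  new=⊤  old=+  +wl: 
  step 3. node 2  ⊔preds=⊤  new=⊤  old=⊥  +wl: 1
  step 4. node 3  ⊔preds=⊤  new=⊤  old=⊥  +wl: 
  step 5. node 4  ⊔preds=⊤  new=⊤  old=⊥  +wl: 2,3
  step 6. node 5  ⊔preds=⊤  new=⊤  old=+  +wl: 0,4
  step 7. node 1  ⊔preds=⊤  new=⊤  stable
  step 8. node 2  ⊔preds=⊤  new=⊤  stable
  step 9. node 3  ⊔preds=⊤  new=⊤  stable
  step 10. node 0  ⊔preds=⊤  new=⊤  old=−  +wl: 3
  step 11. node 4  ⊔preds=⊤  new=⊤  stable
  step 12. node 3  ⊔preds=⊤  new=⊤  stable

Least fixpoint reached:
  node 0: ⊤
  node 1: ⊤
  node 2: ⊤
  node 3: ⊤
  node 4: ⊤
  node 5: ⊤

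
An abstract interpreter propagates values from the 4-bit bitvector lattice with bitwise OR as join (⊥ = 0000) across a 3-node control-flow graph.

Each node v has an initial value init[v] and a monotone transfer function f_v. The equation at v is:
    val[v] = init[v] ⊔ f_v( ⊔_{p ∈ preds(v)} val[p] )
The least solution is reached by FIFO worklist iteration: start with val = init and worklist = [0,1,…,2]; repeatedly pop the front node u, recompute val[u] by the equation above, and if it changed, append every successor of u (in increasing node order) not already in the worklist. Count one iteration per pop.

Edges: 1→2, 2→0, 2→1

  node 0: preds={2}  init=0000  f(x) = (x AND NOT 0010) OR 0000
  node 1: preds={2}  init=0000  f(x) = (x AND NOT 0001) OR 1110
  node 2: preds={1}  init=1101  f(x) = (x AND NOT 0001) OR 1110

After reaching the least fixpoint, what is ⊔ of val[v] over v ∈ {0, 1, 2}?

Worklist (5 pops):
  #1 pop 0: in=1101 → 1101 (was 0000); enqueue []
  #2 pop 1: in=1101 → 1110 (was 0000); enqueue []
  #3 pop 2: in=1110 → 1111 (was 1101); enqueue [0,1]
  #4 pop 0: in=1111 → 1101 (no change)
  #5 pop 1: in=1111 → 1110 (no change)

Fixpoint:
  val[0] = 1101
  val[1] = 1110
  val[2] = 1111

1111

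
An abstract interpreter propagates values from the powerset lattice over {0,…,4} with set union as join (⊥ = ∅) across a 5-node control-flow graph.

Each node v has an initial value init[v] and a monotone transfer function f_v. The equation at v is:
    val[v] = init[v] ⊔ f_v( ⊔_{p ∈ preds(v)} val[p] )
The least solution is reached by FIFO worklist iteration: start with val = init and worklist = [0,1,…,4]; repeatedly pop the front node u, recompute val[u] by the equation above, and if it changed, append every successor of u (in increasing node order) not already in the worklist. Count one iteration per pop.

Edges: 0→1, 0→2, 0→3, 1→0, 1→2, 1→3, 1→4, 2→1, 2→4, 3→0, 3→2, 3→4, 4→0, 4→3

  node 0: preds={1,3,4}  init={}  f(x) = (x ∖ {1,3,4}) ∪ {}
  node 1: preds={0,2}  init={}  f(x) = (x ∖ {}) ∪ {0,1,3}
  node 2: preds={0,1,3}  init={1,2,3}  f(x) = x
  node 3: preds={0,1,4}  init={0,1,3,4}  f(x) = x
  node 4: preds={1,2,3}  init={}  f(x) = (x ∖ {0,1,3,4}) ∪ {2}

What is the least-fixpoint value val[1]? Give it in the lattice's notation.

{0,1,2,3,4}

Iteration log — 11 steps:
  step 1. node 0  ⊔preds={0,1,3,4}  new={0}  old={}  +wl: 
  step 2. node 1  ⊔preds={0,1,2,3}  new={0,1,2,3}  old={}  +wl: 0
  step 3. node 2  ⊔preds={0,1,2,3,4}  new={0,1,2,3,4}  old={1,2,3}  +wl: 1
  step 4. node 3  ⊔preds={0,1,2,3}  new={0,1,2,3,4}  old={0,1,3,4}  +wl: 2
  step 5. node 4  ⊔preds={0,1,2,3,4}  new={2}  old={}  +wl: 3
  step 6. node 0  ⊔preds={0,1,2,3,4}  new={0,2}  old={0}  +wl: 
  step 7. node 1  ⊔preds={0,1,2,3,4}  new={0,1,2,3,4}  old={0,1,2,3}  +wl: 0,4
  step 8. node 2  ⊔preds={0,1,2,3,4}  new={0,1,2,3,4}  stable
  step 9. node 3  ⊔preds={0,1,2,3,4}  new={0,1,2,3,4}  stable
  step 10. node 0  ⊔preds={0,1,2,3,4}  new={0,2}  stable
  step 11. node 4  ⊔preds={0,1,2,3,4}  new={2}  stable

Least fixpoint reached:
  node 0: {0,2}
  node 1: {0,1,2,3,4}
  node 2: {0,1,2,3,4}
  node 3: {0,1,2,3,4}
  node 4: {2}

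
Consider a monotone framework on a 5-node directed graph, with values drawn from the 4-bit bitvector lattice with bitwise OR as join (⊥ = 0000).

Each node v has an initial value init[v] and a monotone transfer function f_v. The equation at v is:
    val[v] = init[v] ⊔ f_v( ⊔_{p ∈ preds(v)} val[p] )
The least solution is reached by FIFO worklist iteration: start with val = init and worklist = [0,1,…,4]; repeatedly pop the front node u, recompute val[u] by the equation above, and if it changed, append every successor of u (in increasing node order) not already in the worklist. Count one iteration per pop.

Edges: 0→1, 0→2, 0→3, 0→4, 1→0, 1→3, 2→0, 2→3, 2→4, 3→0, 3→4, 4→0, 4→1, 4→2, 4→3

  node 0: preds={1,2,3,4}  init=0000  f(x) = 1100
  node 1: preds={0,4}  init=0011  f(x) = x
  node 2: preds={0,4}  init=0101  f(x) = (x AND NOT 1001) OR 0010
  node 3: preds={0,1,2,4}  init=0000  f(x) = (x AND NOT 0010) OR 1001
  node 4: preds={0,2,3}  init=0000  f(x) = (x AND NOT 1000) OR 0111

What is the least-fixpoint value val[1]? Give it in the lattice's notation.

1111

Worklist (9 pops):
  #1 pop 0: in=0111 → 1100 (was 0000); enqueue []
  #2 pop 1: in=1100 → 1111 (was 0011); enqueue [0]
  #3 pop 2: in=1100 → 0111 (was 0101); enqueue []
  #4 pop 3: in=1111 → 1101 (was 0000); enqueue []
  #5 pop 4: in=1111 → 0111 (was 0000); enqueue [1,2,3]
  #6 pop 0: in=1111 → 1100 (no change)
  #7 pop 1: in=1111 → 1111 (no change)
  #8 pop 2: in=1111 → 0111 (no change)
  #9 pop 3: in=1111 → 1101 (no change)

Fixpoint:
  val[0] = 1100
  val[1] = 1111
  val[2] = 0111
  val[3] = 1101
  val[4] = 0111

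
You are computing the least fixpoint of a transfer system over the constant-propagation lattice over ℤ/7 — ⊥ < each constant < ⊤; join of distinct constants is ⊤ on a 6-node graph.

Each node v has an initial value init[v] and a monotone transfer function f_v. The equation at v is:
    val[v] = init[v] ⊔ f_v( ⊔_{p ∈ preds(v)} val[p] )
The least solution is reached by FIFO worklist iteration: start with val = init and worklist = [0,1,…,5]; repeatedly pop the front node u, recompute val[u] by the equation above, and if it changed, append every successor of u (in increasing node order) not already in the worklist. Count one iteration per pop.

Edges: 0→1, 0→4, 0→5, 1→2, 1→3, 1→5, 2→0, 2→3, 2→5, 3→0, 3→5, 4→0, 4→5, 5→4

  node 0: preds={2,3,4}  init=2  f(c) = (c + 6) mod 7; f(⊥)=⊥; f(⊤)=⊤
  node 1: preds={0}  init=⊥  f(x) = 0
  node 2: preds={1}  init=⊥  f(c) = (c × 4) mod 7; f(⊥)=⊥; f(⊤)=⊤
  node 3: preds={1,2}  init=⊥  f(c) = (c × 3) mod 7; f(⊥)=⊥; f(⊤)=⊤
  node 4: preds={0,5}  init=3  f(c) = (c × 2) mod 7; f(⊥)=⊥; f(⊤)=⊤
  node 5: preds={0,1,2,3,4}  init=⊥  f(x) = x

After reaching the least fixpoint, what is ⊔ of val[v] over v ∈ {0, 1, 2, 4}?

Worklist (10 pops):
  #1 pop 0: in=3 → 2 (no change)
  #2 pop 1: in=2 → 0 (was ⊥); enqueue []
  #3 pop 2: in=0 → 0 (was ⊥); enqueue [0]
  #4 pop 3: in=0 → 0 (was ⊥); enqueue []
  #5 pop 4: in=2 → ⊤ (was 3); enqueue []
  #6 pop 5: in=⊤ → ⊤ (was ⊥); enqueue [4]
  #7 pop 0: in=⊤ → ⊤ (was 2); enqueue [1,5]
  #8 pop 4: in=⊤ → ⊤ (no change)
  #9 pop 1: in=⊤ → 0 (no change)
  #10 pop 5: in=⊤ → ⊤ (no change)

Fixpoint:
  val[0] = ⊤
  val[1] = 0
  val[2] = 0
  val[3] = 0
  val[4] = ⊤
  val[5] = ⊤

⊤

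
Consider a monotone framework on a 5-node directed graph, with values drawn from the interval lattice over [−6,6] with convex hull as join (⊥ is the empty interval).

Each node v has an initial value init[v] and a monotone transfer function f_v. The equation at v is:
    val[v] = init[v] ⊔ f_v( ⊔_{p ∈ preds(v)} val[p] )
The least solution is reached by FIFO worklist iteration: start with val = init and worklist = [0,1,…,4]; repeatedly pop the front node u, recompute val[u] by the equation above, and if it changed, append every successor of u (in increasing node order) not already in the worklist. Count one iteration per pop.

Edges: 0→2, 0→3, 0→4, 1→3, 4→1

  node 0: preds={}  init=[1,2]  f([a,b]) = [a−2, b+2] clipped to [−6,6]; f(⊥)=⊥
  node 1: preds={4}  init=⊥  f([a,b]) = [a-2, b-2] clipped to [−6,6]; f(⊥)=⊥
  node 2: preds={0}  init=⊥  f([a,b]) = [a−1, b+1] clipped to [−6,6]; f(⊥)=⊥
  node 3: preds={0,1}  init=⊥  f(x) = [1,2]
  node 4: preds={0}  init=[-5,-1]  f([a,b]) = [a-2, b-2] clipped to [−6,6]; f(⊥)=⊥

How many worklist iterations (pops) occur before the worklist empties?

7

Trace (7 dequeues):
  [1] u=0 | in ⊥ | out [1,2] | ==
  [2] u=1 | in [-5,-1] | out [-6,-3] | prev ⊥ | push {}
  [3] u=2 | in [1,2] | out [0,3] | prev ⊥ | push {}
  [4] u=3 | in [-6,2] | out [1,2] | prev ⊥ | push {}
  [5] u=4 | in [1,2] | out [-5,0] | prev [-5,-1] | push {1}
  [6] u=1 | in [-5,0] | out [-6,-2] | prev [-6,-3] | push {3}
  [7] u=3 | in [-6,2] | out [1,2] | ==

Converged values:
  [0] [1,2]
  [1] [-6,-2]
  [2] [0,3]
  [3] [1,2]
  [4] [-5,0]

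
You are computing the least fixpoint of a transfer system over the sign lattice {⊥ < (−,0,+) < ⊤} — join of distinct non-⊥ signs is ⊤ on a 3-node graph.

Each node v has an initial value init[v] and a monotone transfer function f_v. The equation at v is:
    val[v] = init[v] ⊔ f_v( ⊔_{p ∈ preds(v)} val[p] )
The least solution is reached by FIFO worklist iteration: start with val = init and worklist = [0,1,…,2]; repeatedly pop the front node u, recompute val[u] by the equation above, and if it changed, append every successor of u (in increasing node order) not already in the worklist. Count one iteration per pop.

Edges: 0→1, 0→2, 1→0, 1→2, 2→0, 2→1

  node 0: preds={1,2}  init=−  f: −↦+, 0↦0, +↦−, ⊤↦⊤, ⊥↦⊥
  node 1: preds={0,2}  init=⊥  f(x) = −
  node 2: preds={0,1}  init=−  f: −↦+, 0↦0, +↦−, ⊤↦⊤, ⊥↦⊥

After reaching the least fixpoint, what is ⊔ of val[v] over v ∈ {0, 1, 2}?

Iteration log — 5 steps:
  step 1. node 0  ⊔preds=−  new=⊤  old=−  +wl: 
  step 2. node 1  ⊔preds=⊤  new=−  old=⊥  +wl: 0
  step 3. node 2  ⊔preds=⊤  new=⊤  old=−  +wl: 1
  step 4. node 0  ⊔preds=⊤  new=⊤  stable
  step 5. node 1  ⊔preds=⊤  new=−  stable

Least fixpoint reached:
  node 0: ⊤
  node 1: −
  node 2: ⊤

⊤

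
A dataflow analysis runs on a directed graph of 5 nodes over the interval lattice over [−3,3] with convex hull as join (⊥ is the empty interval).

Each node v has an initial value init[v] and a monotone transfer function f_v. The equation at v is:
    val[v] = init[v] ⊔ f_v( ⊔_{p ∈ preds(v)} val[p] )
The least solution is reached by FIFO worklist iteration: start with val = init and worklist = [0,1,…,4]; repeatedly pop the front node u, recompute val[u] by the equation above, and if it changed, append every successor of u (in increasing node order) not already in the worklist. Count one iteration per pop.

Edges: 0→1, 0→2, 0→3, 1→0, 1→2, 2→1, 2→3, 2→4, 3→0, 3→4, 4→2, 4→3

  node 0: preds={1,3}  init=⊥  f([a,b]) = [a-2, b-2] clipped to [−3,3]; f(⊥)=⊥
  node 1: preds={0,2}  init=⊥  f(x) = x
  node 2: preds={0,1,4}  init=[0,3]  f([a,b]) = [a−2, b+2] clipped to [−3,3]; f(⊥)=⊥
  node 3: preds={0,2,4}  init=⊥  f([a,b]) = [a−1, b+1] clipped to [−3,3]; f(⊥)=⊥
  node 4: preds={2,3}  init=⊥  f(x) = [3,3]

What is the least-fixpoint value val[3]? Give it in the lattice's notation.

[-3,3]

Trace (12 dequeues):
  [1] u=0 | in ⊥ | out ⊥ | ==
  [2] u=1 | in [0,3] | out [0,3] | prev ⊥ | push {0}
  [3] u=2 | in [0,3] | out [-2,3] | prev [0,3] | push {1}
  [4] u=3 | in [-2,3] | out [-3,3] | prev ⊥ | push {}
  [5] u=4 | in [-3,3] | out [3,3] | prev ⊥ | push {2,3}
  [6] u=0 | in [-3,3] | out [-3,1] | prev ⊥ | push {}
  [7] u=1 | in [-3,3] | out [-3,3] | prev [0,3] | push {0}
  [8] u=2 | in [-3,3] | out [-3,3] | prev [-2,3] | push {1,4}
  [9] u=3 | in [-3,3] | out [-3,3] | ==
  [10] u=0 | in [-3,3] | out [-3,1] | ==
  [11] u=1 | in [-3,3] | out [-3,3] | ==
  [12] u=4 | in [-3,3] | out [3,3] | ==

Converged values:
  [0] [-3,1]
  [1] [-3,3]
  [2] [-3,3]
  [3] [-3,3]
  [4] [3,3]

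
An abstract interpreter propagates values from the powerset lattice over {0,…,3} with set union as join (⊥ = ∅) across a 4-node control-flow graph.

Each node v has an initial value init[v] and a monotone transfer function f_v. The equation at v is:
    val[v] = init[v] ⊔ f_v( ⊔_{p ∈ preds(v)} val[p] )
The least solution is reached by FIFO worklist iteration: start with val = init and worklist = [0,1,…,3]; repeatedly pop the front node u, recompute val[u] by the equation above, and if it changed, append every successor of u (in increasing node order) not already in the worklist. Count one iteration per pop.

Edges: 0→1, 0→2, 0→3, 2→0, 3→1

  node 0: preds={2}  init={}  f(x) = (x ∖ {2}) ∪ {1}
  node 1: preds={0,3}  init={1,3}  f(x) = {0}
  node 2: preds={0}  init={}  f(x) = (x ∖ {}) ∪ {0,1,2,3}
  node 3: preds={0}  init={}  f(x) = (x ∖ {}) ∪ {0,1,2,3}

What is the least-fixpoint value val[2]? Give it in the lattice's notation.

{0,1,2,3}

Trace (8 dequeues):
  [1] u=0 | in {} | out {1} | prev {} | push {}
  [2] u=1 | in {1} | out {0,1,3} | prev {1,3} | push {}
  [3] u=2 | in {1} | out {0,1,2,3} | prev {} | push {0}
  [4] u=3 | in {1} | out {0,1,2,3} | prev {} | push {1}
  [5] u=0 | in {0,1,2,3} | out {0,1,3} | prev {1} | push {2,3}
  [6] u=1 | in {0,1,2,3} | out {0,1,3} | ==
  [7] u=2 | in {0,1,3} | out {0,1,2,3} | ==
  [8] u=3 | in {0,1,3} | out {0,1,2,3} | ==

Converged values:
  [0] {0,1,3}
  [1] {0,1,3}
  [2] {0,1,2,3}
  [3] {0,1,2,3}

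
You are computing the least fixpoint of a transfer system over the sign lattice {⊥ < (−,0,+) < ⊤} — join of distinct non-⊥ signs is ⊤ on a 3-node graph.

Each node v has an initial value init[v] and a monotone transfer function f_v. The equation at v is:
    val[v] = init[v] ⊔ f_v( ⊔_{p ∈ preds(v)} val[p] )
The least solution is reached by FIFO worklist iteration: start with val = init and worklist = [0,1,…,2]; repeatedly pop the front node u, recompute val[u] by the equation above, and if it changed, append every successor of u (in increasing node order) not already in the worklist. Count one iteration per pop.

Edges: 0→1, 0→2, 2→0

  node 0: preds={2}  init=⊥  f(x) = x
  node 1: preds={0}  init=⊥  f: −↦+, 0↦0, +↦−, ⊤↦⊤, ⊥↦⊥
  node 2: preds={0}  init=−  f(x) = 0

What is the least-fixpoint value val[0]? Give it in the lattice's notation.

⊤

Trace (6 dequeues):
  [1] u=0 | in − | out − | prev ⊥ | push {}
  [2] u=1 | in − | out + | prev ⊥ | push {}
  [3] u=2 | in − | out ⊤ | prev − | push {0}
  [4] u=0 | in ⊤ | out ⊤ | prev − | push {1,2}
  [5] u=1 | in ⊤ | out ⊤ | prev + | push {}
  [6] u=2 | in ⊤ | out ⊤ | ==

Converged values:
  [0] ⊤
  [1] ⊤
  [2] ⊤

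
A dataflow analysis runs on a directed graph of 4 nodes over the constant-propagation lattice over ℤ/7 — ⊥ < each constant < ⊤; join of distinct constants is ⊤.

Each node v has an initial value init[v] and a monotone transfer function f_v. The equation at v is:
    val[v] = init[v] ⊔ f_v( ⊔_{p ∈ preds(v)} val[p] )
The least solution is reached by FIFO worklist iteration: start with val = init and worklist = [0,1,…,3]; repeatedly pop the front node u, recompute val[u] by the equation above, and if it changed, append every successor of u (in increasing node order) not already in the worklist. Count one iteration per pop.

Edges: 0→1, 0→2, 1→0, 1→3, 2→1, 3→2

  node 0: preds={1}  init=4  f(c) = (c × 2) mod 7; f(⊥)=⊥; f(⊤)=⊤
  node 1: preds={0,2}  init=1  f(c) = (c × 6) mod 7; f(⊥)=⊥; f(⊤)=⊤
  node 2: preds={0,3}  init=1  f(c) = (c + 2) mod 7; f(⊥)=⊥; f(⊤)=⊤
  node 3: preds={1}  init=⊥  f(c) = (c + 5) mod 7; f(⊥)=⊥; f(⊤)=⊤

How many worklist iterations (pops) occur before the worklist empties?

Worklist (7 pops):
  #1 pop 0: in=1 → ⊤ (was 4); enqueue []
  #2 pop 1: in=⊤ → ⊤ (was 1); enqueue [0]
  #3 pop 2: in=⊤ → ⊤ (was 1); enqueue [1]
  #4 pop 3: in=⊤ → ⊤ (was ⊥); enqueue [2]
  #5 pop 0: in=⊤ → ⊤ (no change)
  #6 pop 1: in=⊤ → ⊤ (no change)
  #7 pop 2: in=⊤ → ⊤ (no change)

Fixpoint:
  val[0] = ⊤
  val[1] = ⊤
  val[2] = ⊤
  val[3] = ⊤

7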